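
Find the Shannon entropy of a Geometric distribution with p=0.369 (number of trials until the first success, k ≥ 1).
1.7843 nats

We have X ~ Geometric(p=0.369) (number of trials until the first success, k ≥ 1).

The Shannon entropy measures the uncertainty or information content of the distribution.

For a Geometric distribution with p=0.369 (number of trials until the first success, k ≥ 1):
H(X) = 1.7843 nats

(In bits, this would be 2.5743 bits.)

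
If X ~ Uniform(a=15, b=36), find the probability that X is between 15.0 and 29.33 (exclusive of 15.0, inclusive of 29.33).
0.682381

We have X ~ Uniform(a=15, b=36).

To find P(15.0 < X ≤ 29.33), we use:
P(15.0 < X ≤ 29.33) = P(X ≤ 29.33) - P(X ≤ 15.0)
                 = F(29.33) - F(15.0)
                 = 0.682381 - 0.000000
                 = 0.682381

So there's approximately a 68.2% chance that X falls in this range.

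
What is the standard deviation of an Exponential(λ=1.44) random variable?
0.6944

We have X ~ Exponential(λ=1.44).

For an Exponential distribution with λ=1.44:
σ = √Var(X) = 0.6944

The standard deviation is the square root of the variance.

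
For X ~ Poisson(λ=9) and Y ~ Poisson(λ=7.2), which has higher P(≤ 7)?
Y has higher probability (P(Y ≤ 7) = 0.5689 > P(X ≤ 7) = 0.3239)

Compute P(≤ 7) for each distribution:

X ~ Poisson(λ=9):
P(X ≤ 7) = 0.3239

Y ~ Poisson(λ=7.2):
P(Y ≤ 7) = 0.5689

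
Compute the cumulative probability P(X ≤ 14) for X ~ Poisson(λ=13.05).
0.670018

We have X ~ Poisson(λ=13.05).

The CDF gives us P(X ≤ k).

Using the CDF:
P(X ≤ 14) = 0.670018

This means there's approximately a 67.0% chance that X is at most 14.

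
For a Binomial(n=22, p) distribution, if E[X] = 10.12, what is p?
p = 0.46

For a Binomial(n, p) distribution:
E[X] = n × p

Given n = 22 and E[X] = 10.12:
10.12 = 22 × p
p = 10.12 / 22 = 0.46

Verification: Binomial(22, 0.46) has E[X] = 10.12 ✓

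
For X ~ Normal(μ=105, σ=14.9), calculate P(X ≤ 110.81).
0.651707

We have X ~ Normal(μ=105, σ=14.9).

The CDF gives us P(X ≤ k).

Using the CDF:
P(X ≤ 110.81) = 0.651707

This means there's approximately a 65.2% chance that X is at most 110.81.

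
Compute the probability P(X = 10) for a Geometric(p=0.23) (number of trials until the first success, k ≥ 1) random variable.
0.021885

We have X ~ Geometric(p=0.23) (number of trials until the first success, k ≥ 1).

For a Geometric distribution, the PMF gives us the probability of each outcome.

Using the PMF formula:
P(X = 10) = 0.021885

Rounded to 4 decimal places: 0.0219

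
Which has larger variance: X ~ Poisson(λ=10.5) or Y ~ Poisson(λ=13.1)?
Y has larger variance (13.1000 > 10.5000)

Compute the variance for each distribution:

X ~ Poisson(λ=10.5):
Var(X) = 10.5000

Y ~ Poisson(λ=13.1):
Var(Y) = 13.1000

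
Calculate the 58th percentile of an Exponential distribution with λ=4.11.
0.2111

We have X ~ Exponential(λ=4.11).

We want to find x such that P(X ≤ x) = 0.58.

This is the 58th percentile, which means 58% of values fall below this point.

Using the inverse CDF (quantile function):
x = F⁻¹(0.58) = 0.2111

Verification: P(X ≤ 0.2111) = 0.58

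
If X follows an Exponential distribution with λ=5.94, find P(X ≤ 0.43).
0.922246

We have X ~ Exponential(λ=5.94).

The CDF gives us P(X ≤ k).

Using the CDF:
P(X ≤ 0.43) = 0.922246

This means there's approximately a 92.2% chance that X is at most 0.43.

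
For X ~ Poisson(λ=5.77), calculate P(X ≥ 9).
0.129946

We have X ~ Poisson(λ=5.77).

For discrete distributions, P(X ≥ 9) = 1 - P(X ≤ 8).

P(X ≤ 8) = 0.870054
P(X ≥ 9) = 1 - 0.870054 = 0.129946

So there's approximately a 13.0% chance that X is at least 9.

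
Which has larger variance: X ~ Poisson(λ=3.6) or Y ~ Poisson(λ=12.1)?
Y has larger variance (12.1000 > 3.6000)

Compute the variance for each distribution:

X ~ Poisson(λ=3.6):
Var(X) = 3.6000

Y ~ Poisson(λ=12.1):
Var(Y) = 12.1000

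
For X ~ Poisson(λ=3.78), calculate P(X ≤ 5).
0.818501

We have X ~ Poisson(λ=3.78).

The CDF gives us P(X ≤ k).

Using the CDF:
P(X ≤ 5) = 0.818501

This means there's approximately a 81.9% chance that X is at most 5.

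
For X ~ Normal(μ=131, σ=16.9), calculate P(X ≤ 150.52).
0.875961

We have X ~ Normal(μ=131, σ=16.9).

The CDF gives us P(X ≤ k).

Using the CDF:
P(X ≤ 150.52) = 0.875961

This means there's approximately a 87.6% chance that X is at most 150.52.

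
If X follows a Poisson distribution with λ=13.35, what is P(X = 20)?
0.021167

We have X ~ Poisson(λ=13.35).

For a Poisson distribution, the PMF gives us the probability of each outcome.

Using the PMF formula:
P(X = 20) = 0.021167

Rounded to 4 decimal places: 0.0212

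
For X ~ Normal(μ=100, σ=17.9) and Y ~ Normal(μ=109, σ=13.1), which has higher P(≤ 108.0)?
X has higher probability (P(X ≤ 108.0) = 0.6725 > P(Y ≤ 108.0) = 0.4696)

Compute P(≤ 108.0) for each distribution:

X ~ Normal(μ=100, σ=17.9):
P(X ≤ 108.0) = 0.6725

Y ~ Normal(μ=109, σ=13.1):
P(Y ≤ 108.0) = 0.4696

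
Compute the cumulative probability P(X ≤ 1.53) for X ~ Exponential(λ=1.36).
0.875170

We have X ~ Exponential(λ=1.36).

The CDF gives us P(X ≤ k).

Using the CDF:
P(X ≤ 1.53) = 0.875170

This means there's approximately a 87.5% chance that X is at most 1.53.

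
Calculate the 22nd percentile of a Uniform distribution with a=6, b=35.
12.3800

We have X ~ Uniform(a=6, b=35).

We want to find x such that P(X ≤ x) = 0.22.

This is the 22nd percentile, which means 22% of values fall below this point.

Using the inverse CDF (quantile function):
x = F⁻¹(0.22) = 12.3800

Verification: P(X ≤ 12.3800) = 0.22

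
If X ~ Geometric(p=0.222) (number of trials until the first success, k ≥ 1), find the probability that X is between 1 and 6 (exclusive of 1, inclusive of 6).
0.556243

We have X ~ Geometric(p=0.222) (number of trials until the first success, k ≥ 1).

To find P(1 < X ≤ 6), we use:
P(1 < X ≤ 6) = P(X ≤ 6) - P(X ≤ 1)
                 = F(6) - F(1)
                 = 0.778243 - 0.222000
                 = 0.556243

So there's approximately a 55.6% chance that X falls in this range.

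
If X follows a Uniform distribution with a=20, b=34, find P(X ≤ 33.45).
0.960714

We have X ~ Uniform(a=20, b=34).

The CDF gives us P(X ≤ k).

Using the CDF:
P(X ≤ 33.45) = 0.960714

This means there's approximately a 96.1% chance that X is at most 33.45.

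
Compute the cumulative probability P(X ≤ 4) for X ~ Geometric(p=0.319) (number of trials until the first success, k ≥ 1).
0.784926

We have X ~ Geometric(p=0.319) (number of trials until the first success, k ≥ 1).

The CDF gives us P(X ≤ k).

Using the CDF:
P(X ≤ 4) = 0.784926

This means there's approximately a 78.5% chance that X is at most 4.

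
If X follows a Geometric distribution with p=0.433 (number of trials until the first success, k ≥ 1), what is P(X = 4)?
0.078929

We have X ~ Geometric(p=0.433) (number of trials until the first success, k ≥ 1).

For a Geometric distribution, the PMF gives us the probability of each outcome.

Using the PMF formula:
P(X = 4) = 0.078929

Rounded to 4 decimal places: 0.0789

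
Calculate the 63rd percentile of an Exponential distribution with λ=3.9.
0.2549

We have X ~ Exponential(λ=3.9).

We want to find x such that P(X ≤ x) = 0.63.

This is the 63rd percentile, which means 63% of values fall below this point.

Using the inverse CDF (quantile function):
x = F⁻¹(0.63) = 0.2549

Verification: P(X ≤ 0.2549) = 0.63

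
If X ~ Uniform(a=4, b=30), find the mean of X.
17.0000

We have X ~ Uniform(a=4, b=30).

For a Uniform distribution with a=4, b=30:
E[X] = 17.0000

This is the expected (average) value of X.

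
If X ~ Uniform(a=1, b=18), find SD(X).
4.9075

We have X ~ Uniform(a=1, b=18).

For a Uniform distribution with a=1, b=18:
σ = √Var(X) = 4.9075

The standard deviation is the square root of the variance.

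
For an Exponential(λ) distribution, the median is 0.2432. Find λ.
λ = 2.8501

For X ~ Exponential(λ), the CDF is F(x) = 1 - e^(-λx).
The median m satisfies F(m) = 0.5:
1 - e^(-λm) = 0.5
e^(-λm) = 0.5
λm = ln(2)
m = ln(2) / λ

Given m = 0.2432:
λ = ln(2) / 0.2432 = 0.693147 / 0.2432 = 2.8501

Verification: ln(2) / 2.8501 = 0.2432 ✓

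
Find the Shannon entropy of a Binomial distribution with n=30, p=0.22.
2.2324 nats

We have X ~ Binomial(n=30, p=0.22).

The Shannon entropy measures the uncertainty or information content of the distribution.

For a Binomial distribution with n=30, p=0.22:
H(X) = 2.2324 nats

(In bits, this would be 3.2207 bits.)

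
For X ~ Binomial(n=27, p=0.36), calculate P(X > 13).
0.066986

We have X ~ Binomial(n=27, p=0.36).

P(X > 13) = 1 - P(X ≤ 13)
                = 1 - F(13)
                = 1 - 0.933014
                = 0.066986

So there's approximately a 6.7% chance that X exceeds 13.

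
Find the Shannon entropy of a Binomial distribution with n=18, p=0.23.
1.9886 nats

We have X ~ Binomial(n=18, p=0.23).

The Shannon entropy measures the uncertainty or information content of the distribution.

For a Binomial distribution with n=18, p=0.23:
H(X) = 1.9886 nats

(In bits, this would be 2.8689 bits.)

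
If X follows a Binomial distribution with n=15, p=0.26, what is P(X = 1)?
0.057585

We have X ~ Binomial(n=15, p=0.26).

For a Binomial distribution, the PMF gives us the probability of each outcome.

Using the PMF formula:
P(X = 1) = 0.057585

Rounded to 4 decimal places: 0.0576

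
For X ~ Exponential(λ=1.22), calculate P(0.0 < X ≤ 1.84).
0.894051

We have X ~ Exponential(λ=1.22).

To find P(0.0 < X ≤ 1.84), we use:
P(0.0 < X ≤ 1.84) = P(X ≤ 1.84) - P(X ≤ 0.0)
                 = F(1.84) - F(0.0)
                 = 0.894051 - 0.000000
                 = 0.894051

So there's approximately a 89.4% chance that X falls in this range.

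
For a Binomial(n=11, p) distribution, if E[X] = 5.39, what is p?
p = 0.49

For a Binomial(n, p) distribution:
E[X] = n × p

Given n = 11 and E[X] = 5.39:
5.39 = 11 × p
p = 5.39 / 11 = 0.49

Verification: Binomial(11, 0.49) has E[X] = 5.39 ✓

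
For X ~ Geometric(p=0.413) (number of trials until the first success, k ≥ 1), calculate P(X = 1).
0.413000

We have X ~ Geometric(p=0.413) (number of trials until the first success, k ≥ 1).

For a Geometric distribution, the PMF gives us the probability of each outcome.

Using the PMF formula:
P(X = 1) = 0.413000

Rounded to 4 decimal places: 0.4130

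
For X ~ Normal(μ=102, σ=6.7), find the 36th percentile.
99.5983

We have X ~ Normal(μ=102, σ=6.7).

We want to find x such that P(X ≤ x) = 0.36.

This is the 36th percentile, which means 36% of values fall below this point.

Using the inverse CDF (quantile function):
x = F⁻¹(0.36) = 99.5983

Verification: P(X ≤ 99.5983) = 0.36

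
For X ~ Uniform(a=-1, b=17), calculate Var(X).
27.0000

We have X ~ Uniform(a=-1, b=17).

For a Uniform distribution with a=-1, b=17:
Var(X) = 27.0000

The variance measures the spread of the distribution around the mean.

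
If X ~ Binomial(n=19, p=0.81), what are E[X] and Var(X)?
E[X] = 15.3900, Var(X) = 2.9241

We have X ~ Binomial(n=19, p=0.81).

For a Binomial distribution with n=19, p=0.81:

Expected value:
E[X] = 15.3900

Variance:
Var(X) = 2.9241

Standard deviation:
σ = √Var(X) = 1.7100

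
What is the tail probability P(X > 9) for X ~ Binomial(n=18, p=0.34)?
0.049425

We have X ~ Binomial(n=18, p=0.34).

P(X > 9) = 1 - P(X ≤ 9)
                = 1 - F(9)
                = 1 - 0.950575
                = 0.049425

So there's approximately a 4.9% chance that X exceeds 9.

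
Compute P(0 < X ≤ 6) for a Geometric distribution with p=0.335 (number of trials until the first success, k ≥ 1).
0.913517

We have X ~ Geometric(p=0.335) (number of trials until the first success, k ≥ 1).

To find P(0 < X ≤ 6), we use:
P(0 < X ≤ 6) = P(X ≤ 6) - P(X ≤ 0)
                 = F(6) - F(0)
                 = 0.913517 - 0.000000
                 = 0.913517

So there's approximately a 91.4% chance that X falls in this range.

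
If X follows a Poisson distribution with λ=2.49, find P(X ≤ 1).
0.289356

We have X ~ Poisson(λ=2.49).

The CDF gives us P(X ≤ k).

Using the CDF:
P(X ≤ 1) = 0.289356

This means there's approximately a 28.9% chance that X is at most 1.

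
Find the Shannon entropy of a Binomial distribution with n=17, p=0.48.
2.1412 nats

We have X ~ Binomial(n=17, p=0.48).

The Shannon entropy measures the uncertainty or information content of the distribution.

For a Binomial distribution with n=17, p=0.48:
H(X) = 2.1412 nats

(In bits, this would be 3.0891 bits.)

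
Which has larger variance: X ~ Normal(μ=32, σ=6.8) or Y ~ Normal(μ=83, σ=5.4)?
X has larger variance (46.2400 > 29.1600)

Compute the variance for each distribution:

X ~ Normal(μ=32, σ=6.8):
Var(X) = 46.2400

Y ~ Normal(μ=83, σ=5.4):
Var(Y) = 29.1600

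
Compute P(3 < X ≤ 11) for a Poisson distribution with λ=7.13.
0.865323

We have X ~ Poisson(λ=7.13).

To find P(3 < X ≤ 11), we use:
P(3 < X ≤ 11) = P(X ≤ 11) - P(X ≤ 3)
                 = F(11) - F(3)
                 = 0.940558 - 0.075235
                 = 0.865323

So there's approximately a 86.5% chance that X falls in this range.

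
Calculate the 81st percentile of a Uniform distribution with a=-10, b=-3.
-4.3300

We have X ~ Uniform(a=-10, b=-3).

We want to find x such that P(X ≤ x) = 0.81.

This is the 81st percentile, which means 81% of values fall below this point.

Using the inverse CDF (quantile function):
x = F⁻¹(0.81) = -4.3300

Verification: P(X ≤ -4.3300) = 0.81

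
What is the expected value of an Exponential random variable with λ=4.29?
0.2331

We have X ~ Exponential(λ=4.29).

For an Exponential distribution with λ=4.29:
E[X] = 0.2331

This is the expected (average) value of X.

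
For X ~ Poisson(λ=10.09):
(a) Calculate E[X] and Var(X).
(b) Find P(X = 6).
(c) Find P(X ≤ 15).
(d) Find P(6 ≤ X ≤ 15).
(a) E[X] = 10.0900, Var(X) = 10.0900
(b) P(X = 6) = 0.060811
(c) P(X ≤ 15) = 0.948064
(d) P(6 ≤ X ≤ 15) = 0.884308

We have X ~ Poisson(λ=10.09).

(a) Moments:
E[X] = 10.0900
Var(X) = 10.0900
σ = √Var(X) = 3.1765

(b) Point probability using PMF:
P(X = 6) = 0.060811

(c) Cumulative probability using CDF:
P(X ≤ 15) = F(15) = 0.948064

(d) Range probability:
P(6 ≤ X ≤ 15) = P(X ≤ 15) - P(X ≤ 5)
                   = F(15) - F(5)
                   = 0.948064 - 0.063757
                   = 0.884308

This means approximately 88.4% of outcomes fall in the interval [6, 15].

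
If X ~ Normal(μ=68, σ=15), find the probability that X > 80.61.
0.200267

We have X ~ Normal(μ=68, σ=15).

P(X > 80.61) = 1 - P(X ≤ 80.61)
                = 1 - F(80.61)
                = 1 - 0.799733
                = 0.200267

So there's approximately a 20.0% chance that X exceeds 80.61.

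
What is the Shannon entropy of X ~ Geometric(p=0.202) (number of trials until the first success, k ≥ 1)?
2.4909 nats

We have X ~ Geometric(p=0.202) (number of trials until the first success, k ≥ 1).

The Shannon entropy measures the uncertainty or information content of the distribution.

For a Geometric distribution with p=0.202 (number of trials until the first success, k ≥ 1):
H(X) = 2.4909 nats

(In bits, this would be 3.5936 bits.)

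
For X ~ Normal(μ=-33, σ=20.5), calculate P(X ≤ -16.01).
0.796386

We have X ~ Normal(μ=-33, σ=20.5).

The CDF gives us P(X ≤ k).

Using the CDF:
P(X ≤ -16.01) = 0.796386

This means there's approximately a 79.6% chance that X is at most -16.01.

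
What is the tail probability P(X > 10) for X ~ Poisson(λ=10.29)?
0.453192

We have X ~ Poisson(λ=10.29).

P(X > 10) = 1 - P(X ≤ 10)
                = 1 - F(10)
                = 1 - 0.546808
                = 0.453192

So there's approximately a 45.3% chance that X exceeds 10.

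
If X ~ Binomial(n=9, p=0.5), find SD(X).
1.5000

We have X ~ Binomial(n=9, p=0.5).

For a Binomial distribution with n=9, p=0.5:
σ = √Var(X) = 1.5000

The standard deviation is the square root of the variance.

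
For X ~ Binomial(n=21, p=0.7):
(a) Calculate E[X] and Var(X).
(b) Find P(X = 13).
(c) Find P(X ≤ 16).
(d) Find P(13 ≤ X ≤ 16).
(a) E[X] = 14.7000, Var(X) = 4.4100
(b) P(X = 13) = 0.129356
(c) P(X ≤ 16) = 0.801619
(d) P(13 ≤ X ≤ 16) = 0.653968

We have X ~ Binomial(n=21, p=0.7).

(a) Moments:
E[X] = 14.7000
Var(X) = 4.4100
σ = √Var(X) = 2.1000

(b) Point probability using PMF:
P(X = 13) = 0.129356

(c) Cumulative probability using CDF:
P(X ≤ 16) = F(16) = 0.801619

(d) Range probability:
P(13 ≤ X ≤ 16) = P(X ≤ 16) - P(X ≤ 12)
                   = F(16) - F(12)
                   = 0.801619 - 0.147650
                   = 0.653968

This means approximately 65.4% of outcomes fall in the interval [13, 16].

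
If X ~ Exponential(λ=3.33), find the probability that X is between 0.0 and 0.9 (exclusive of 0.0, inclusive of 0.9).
0.950063

We have X ~ Exponential(λ=3.33).

To find P(0.0 < X ≤ 0.9), we use:
P(0.0 < X ≤ 0.9) = P(X ≤ 0.9) - P(X ≤ 0.0)
                 = F(0.9) - F(0.0)
                 = 0.950063 - 0.000000
                 = 0.950063

So there's approximately a 95.0% chance that X falls in this range.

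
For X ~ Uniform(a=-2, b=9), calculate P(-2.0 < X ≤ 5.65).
0.695455

We have X ~ Uniform(a=-2, b=9).

To find P(-2.0 < X ≤ 5.65), we use:
P(-2.0 < X ≤ 5.65) = P(X ≤ 5.65) - P(X ≤ -2.0)
                 = F(5.65) - F(-2.0)
                 = 0.695455 - 0.000000
                 = 0.695455

So there's approximately a 69.5% chance that X falls in this range.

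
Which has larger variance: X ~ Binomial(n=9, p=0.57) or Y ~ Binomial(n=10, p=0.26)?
X has larger variance (2.2059 > 1.9240)

Compute the variance for each distribution:

X ~ Binomial(n=9, p=0.57):
Var(X) = 2.2059

Y ~ Binomial(n=10, p=0.26):
Var(Y) = 1.9240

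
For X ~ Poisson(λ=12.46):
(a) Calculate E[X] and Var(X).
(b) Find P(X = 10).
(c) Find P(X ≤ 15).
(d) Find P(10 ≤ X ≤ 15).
(a) E[X] = 12.4600, Var(X) = 12.4600
(b) P(X = 10) = 0.096407
(c) P(X ≤ 15) = 0.809256
(d) P(10 ≤ X ≤ 15) = 0.604747

We have X ~ Poisson(λ=12.46).

(a) Moments:
E[X] = 12.4600
Var(X) = 12.4600
σ = √Var(X) = 3.5299

(b) Point probability using PMF:
P(X = 10) = 0.096407

(c) Cumulative probability using CDF:
P(X ≤ 15) = F(15) = 0.809256

(d) Range probability:
P(10 ≤ X ≤ 15) = P(X ≤ 15) - P(X ≤ 9)
                   = F(15) - F(9)
                   = 0.809256 - 0.204509
                   = 0.604747

This means approximately 60.5% of outcomes fall in the interval [10, 15].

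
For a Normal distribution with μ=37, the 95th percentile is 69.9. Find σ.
σ = 20.0018

For X ~ Normal(μ, σ), the p-th percentile satisfies x = μ + z_p × σ,
where z_p = Φ⁻¹(p) is the standard normal quantile.

Step 1: z_{0.95} = Φ⁻¹(0.95) = 1.6449

Step 2: Solve for σ:
69.9 = 37 + 1.6449 × σ
σ = (69.9 - 37) / 1.6449
σ = 32.90 / 1.6449
σ = 20.0018

Verification: μ + z × σ = 37 + 1.6449 × 20.0018 = 69.90 ✓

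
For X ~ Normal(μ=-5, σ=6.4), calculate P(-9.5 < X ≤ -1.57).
0.463010

We have X ~ Normal(μ=-5, σ=6.4).

To find P(-9.5 < X ≤ -1.57), we use:
P(-9.5 < X ≤ -1.57) = P(X ≤ -1.57) - P(X ≤ -9.5)
                 = F(-1.57) - F(-9.5)
                 = 0.703999 - 0.240989
                 = 0.463010

So there's approximately a 46.3% chance that X falls in this range.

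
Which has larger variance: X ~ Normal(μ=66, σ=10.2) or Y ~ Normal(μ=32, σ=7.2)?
X has larger variance (104.0400 > 51.8400)

Compute the variance for each distribution:

X ~ Normal(μ=66, σ=10.2):
Var(X) = 104.0400

Y ~ Normal(μ=32, σ=7.2):
Var(Y) = 51.8400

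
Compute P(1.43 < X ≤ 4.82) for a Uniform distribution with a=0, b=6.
0.565000

We have X ~ Uniform(a=0, b=6).

To find P(1.43 < X ≤ 4.82), we use:
P(1.43 < X ≤ 4.82) = P(X ≤ 4.82) - P(X ≤ 1.43)
                 = F(4.82) - F(1.43)
                 = 0.803333 - 0.238333
                 = 0.565000

So there's approximately a 56.5% chance that X falls in this range.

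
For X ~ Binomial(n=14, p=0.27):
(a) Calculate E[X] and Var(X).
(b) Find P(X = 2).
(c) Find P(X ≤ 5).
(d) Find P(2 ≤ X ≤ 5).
(a) E[X] = 3.7800, Var(X) = 2.7594
(b) P(X = 2) = 0.151930
(c) P(X ≤ 5) = 0.849843
(d) P(2 ≤ X ≤ 5) = 0.774442

We have X ~ Binomial(n=14, p=0.27).

(a) Moments:
E[X] = 3.7800
Var(X) = 2.7594
σ = √Var(X) = 1.6611

(b) Point probability using PMF:
P(X = 2) = 0.151930

(c) Cumulative probability using CDF:
P(X ≤ 5) = F(5) = 0.849843

(d) Range probability:
P(2 ≤ X ≤ 5) = P(X ≤ 5) - P(X ≤ 1)
                   = F(5) - F(1)
                   = 0.849843 - 0.075400
                   = 0.774442

This means approximately 77.4% of outcomes fall in the interval [2, 5].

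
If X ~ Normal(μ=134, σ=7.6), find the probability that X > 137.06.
0.343610

We have X ~ Normal(μ=134, σ=7.6).

P(X > 137.06) = 1 - P(X ≤ 137.06)
                = 1 - F(137.06)
                = 1 - 0.656390
                = 0.343610

So there's approximately a 34.4% chance that X exceeds 137.06.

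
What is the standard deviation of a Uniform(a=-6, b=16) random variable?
6.3509

We have X ~ Uniform(a=-6, b=16).

For a Uniform distribution with a=-6, b=16:
σ = √Var(X) = 6.3509

The standard deviation is the square root of the variance.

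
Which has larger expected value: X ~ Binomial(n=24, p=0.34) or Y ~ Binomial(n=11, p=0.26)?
X has larger mean (8.1600 > 2.8600)

Compute the expected value for each distribution:

X ~ Binomial(n=24, p=0.34):
E[X] = 8.1600

Y ~ Binomial(n=11, p=0.26):
E[Y] = 2.8600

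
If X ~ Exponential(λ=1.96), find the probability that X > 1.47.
0.056067

We have X ~ Exponential(λ=1.96).

P(X > 1.47) = 1 - P(X ≤ 1.47)
                = 1 - F(1.47)
                = 1 - 0.943933
                = 0.056067

So there's approximately a 5.6% chance that X exceeds 1.47.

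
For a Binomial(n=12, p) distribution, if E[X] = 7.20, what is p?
p = 0.6

For a Binomial(n, p) distribution:
E[X] = n × p

Given n = 12 and E[X] = 7.20:
7.20 = 12 × p
p = 7.20 / 12 = 0.6

Verification: Binomial(12, 0.6) has E[X] = 7.20 ✓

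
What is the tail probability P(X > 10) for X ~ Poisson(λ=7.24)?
0.116428

We have X ~ Poisson(λ=7.24).

P(X > 10) = 1 - P(X ≤ 10)
                = 1 - F(10)
                = 1 - 0.883572
                = 0.116428

So there's approximately a 11.6% chance that X exceeds 10.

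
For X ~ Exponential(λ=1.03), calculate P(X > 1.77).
0.161524

We have X ~ Exponential(λ=1.03).

P(X > 1.77) = 1 - P(X ≤ 1.77)
                = 1 - F(1.77)
                = 1 - 0.838476
                = 0.161524

So there's approximately a 16.2% chance that X exceeds 1.77.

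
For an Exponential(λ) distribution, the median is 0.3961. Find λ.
λ = 1.7499

For X ~ Exponential(λ), the CDF is F(x) = 1 - e^(-λx).
The median m satisfies F(m) = 0.5:
1 - e^(-λm) = 0.5
e^(-λm) = 0.5
λm = ln(2)
m = ln(2) / λ

Given m = 0.3961:
λ = ln(2) / 0.3961 = 0.693147 / 0.3961 = 1.7499

Verification: ln(2) / 1.7499 = 0.3961 ✓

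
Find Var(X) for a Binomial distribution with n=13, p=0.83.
1.8343

We have X ~ Binomial(n=13, p=0.83).

For a Binomial distribution with n=13, p=0.83:
Var(X) = 1.8343

The variance measures the spread of the distribution around the mean.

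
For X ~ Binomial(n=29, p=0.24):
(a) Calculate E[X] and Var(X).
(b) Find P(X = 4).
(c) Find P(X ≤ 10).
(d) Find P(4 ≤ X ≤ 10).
(a) E[X] = 6.9600, Var(X) = 5.2896
(b) P(X = 4) = 0.082578
(c) P(X ≤ 10) = 0.933314
(d) P(4 ≤ X ≤ 10) = 0.875377

We have X ~ Binomial(n=29, p=0.24).

(a) Moments:
E[X] = 6.9600
Var(X) = 5.2896
σ = √Var(X) = 2.2999

(b) Point probability using PMF:
P(X = 4) = 0.082578

(c) Cumulative probability using CDF:
P(X ≤ 10) = F(10) = 0.933314

(d) Range probability:
P(4 ≤ X ≤ 10) = P(X ≤ 10) - P(X ≤ 3)
                   = F(10) - F(3)
                   = 0.933314 - 0.057937
                   = 0.875377

This means approximately 87.5% of outcomes fall in the interval [4, 10].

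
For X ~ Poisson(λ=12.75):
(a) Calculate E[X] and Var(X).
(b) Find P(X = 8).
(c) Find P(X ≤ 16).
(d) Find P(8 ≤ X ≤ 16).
(a) E[X] = 12.7500, Var(X) = 12.7500
(b) P(X = 8) = 0.050270
(c) P(X ≤ 16) = 0.852939
(d) P(8 ≤ X ≤ 16) = 0.791457

We have X ~ Poisson(λ=12.75).

(a) Moments:
E[X] = 12.7500
Var(X) = 12.7500
σ = √Var(X) = 3.5707

(b) Point probability using PMF:
P(X = 8) = 0.050270

(c) Cumulative probability using CDF:
P(X ≤ 16) = F(16) = 0.852939

(d) Range probability:
P(8 ≤ X ≤ 16) = P(X ≤ 16) - P(X ≤ 7)
                   = F(16) - F(7)
                   = 0.852939 - 0.061482
                   = 0.791457

This means approximately 79.1% of outcomes fall in the interval [8, 16].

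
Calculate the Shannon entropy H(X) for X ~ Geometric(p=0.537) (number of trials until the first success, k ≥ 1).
1.2857 nats

We have X ~ Geometric(p=0.537) (number of trials until the first success, k ≥ 1).

The Shannon entropy measures the uncertainty or information content of the distribution.

For a Geometric distribution with p=0.537 (number of trials until the first success, k ≥ 1):
H(X) = 1.2857 nats

(In bits, this would be 1.8548 bits.)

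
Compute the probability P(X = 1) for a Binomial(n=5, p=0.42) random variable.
0.237646

We have X ~ Binomial(n=5, p=0.42).

For a Binomial distribution, the PMF gives us the probability of each outcome.

Using the PMF formula:
P(X = 1) = 0.237646

Rounded to 4 decimal places: 0.2376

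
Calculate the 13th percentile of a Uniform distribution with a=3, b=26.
5.9900

We have X ~ Uniform(a=3, b=26).

We want to find x such that P(X ≤ x) = 0.13.

This is the 13th percentile, which means 13% of values fall below this point.

Using the inverse CDF (quantile function):
x = F⁻¹(0.13) = 5.9900

Verification: P(X ≤ 5.9900) = 0.13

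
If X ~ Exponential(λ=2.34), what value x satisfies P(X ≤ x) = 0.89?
0.9433

We have X ~ Exponential(λ=2.34).

We want to find x such that P(X ≤ x) = 0.89.

This is the 89th percentile, which means 89% of values fall below this point.

Using the inverse CDF (quantile function):
x = F⁻¹(0.89) = 0.9433

Verification: P(X ≤ 0.9433) = 0.89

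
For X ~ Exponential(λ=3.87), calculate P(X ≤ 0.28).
0.661625

We have X ~ Exponential(λ=3.87).

The CDF gives us P(X ≤ k).

Using the CDF:
P(X ≤ 0.28) = 0.661625

This means there's approximately a 66.2% chance that X is at most 0.28.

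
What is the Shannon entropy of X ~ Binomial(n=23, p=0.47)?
2.2915 nats

We have X ~ Binomial(n=23, p=0.47).

The Shannon entropy measures the uncertainty or information content of the distribution.

For a Binomial distribution with n=23, p=0.47:
H(X) = 2.2915 nats

(In bits, this would be 3.3059 bits.)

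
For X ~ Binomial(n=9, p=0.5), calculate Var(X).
2.2500

We have X ~ Binomial(n=9, p=0.5).

For a Binomial distribution with n=9, p=0.5:
Var(X) = 2.2500

The variance measures the spread of the distribution around the mean.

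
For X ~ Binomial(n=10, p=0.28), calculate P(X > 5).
0.034199

We have X ~ Binomial(n=10, p=0.28).

P(X > 5) = 1 - P(X ≤ 5)
                = 1 - F(5)
                = 1 - 0.965801
                = 0.034199

So there's approximately a 3.4% chance that X exceeds 5.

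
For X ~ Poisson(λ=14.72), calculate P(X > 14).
0.505419

We have X ~ Poisson(λ=14.72).

P(X > 14) = 1 - P(X ≤ 14)
                = 1 - F(14)
                = 1 - 0.494581
                = 0.505419

So there's approximately a 50.5% chance that X exceeds 14.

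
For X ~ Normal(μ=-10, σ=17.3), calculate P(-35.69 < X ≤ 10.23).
0.810096

We have X ~ Normal(μ=-10, σ=17.3).

To find P(-35.69 < X ≤ 10.23), we use:
P(-35.69 < X ≤ 10.23) = P(X ≤ 10.23) - P(X ≤ -35.69)
                 = F(10.23) - F(-35.69)
                 = 0.878872 - 0.068776
                 = 0.810096

So there's approximately a 81.0% chance that X falls in this range.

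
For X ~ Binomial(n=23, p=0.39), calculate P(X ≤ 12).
0.932756

We have X ~ Binomial(n=23, p=0.39).

The CDF gives us P(X ≤ k).

Using the CDF:
P(X ≤ 12) = 0.932756

This means there's approximately a 93.3% chance that X is at most 12.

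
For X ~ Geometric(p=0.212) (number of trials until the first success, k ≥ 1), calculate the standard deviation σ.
4.1872

We have X ~ Geometric(p=0.212) (number of trials until the first success, k ≥ 1).

For a Geometric distribution with p=0.212 (number of trials until the first success, k ≥ 1):
σ = √Var(X) = 4.1872

The standard deviation is the square root of the variance.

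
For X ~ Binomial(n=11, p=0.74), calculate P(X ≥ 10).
0.177264

We have X ~ Binomial(n=11, p=0.74).

For discrete distributions, P(X ≥ 10) = 1 - P(X ≤ 9).

P(X ≤ 9) = 0.822736
P(X ≥ 10) = 1 - 0.822736 = 0.177264

So there's approximately a 17.7% chance that X is at least 10.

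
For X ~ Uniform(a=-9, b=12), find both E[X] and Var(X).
E[X] = 1.5000, Var(X) = 36.7500

We have X ~ Uniform(a=-9, b=12).

For a Uniform distribution with a=-9, b=12:

Expected value:
E[X] = 1.5000

Variance:
Var(X) = 36.7500

Standard deviation:
σ = √Var(X) = 6.0622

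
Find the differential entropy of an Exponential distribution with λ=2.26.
0.1846 nats

We have X ~ Exponential(λ=2.26).

The differential entropy measures the uncertainty or information content of the distribution.

For an Exponential distribution with λ=2.26:
h(X) = 0.1846 nats

(In bits, this would be 0.2664 bits.)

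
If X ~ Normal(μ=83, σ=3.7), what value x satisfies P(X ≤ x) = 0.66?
84.5261

We have X ~ Normal(μ=83, σ=3.7).

We want to find x such that P(X ≤ x) = 0.66.

This is the 66th percentile, which means 66% of values fall below this point.

Using the inverse CDF (quantile function):
x = F⁻¹(0.66) = 84.5261

Verification: P(X ≤ 84.5261) = 0.66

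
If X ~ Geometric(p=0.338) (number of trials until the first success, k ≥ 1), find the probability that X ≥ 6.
0.127142

We have X ~ Geometric(p=0.338) (number of trials until the first success, k ≥ 1).

For discrete distributions, P(X ≥ 6) = 1 - P(X ≤ 5).

P(X ≤ 5) = 0.872858
P(X ≥ 6) = 1 - 0.872858 = 0.127142

So there's approximately a 12.7% chance that X is at least 6.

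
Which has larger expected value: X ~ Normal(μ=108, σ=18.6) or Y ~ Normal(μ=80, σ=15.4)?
X has larger mean (108.0000 > 80.0000)

Compute the expected value for each distribution:

X ~ Normal(μ=108, σ=18.6):
E[X] = 108.0000

Y ~ Normal(μ=80, σ=15.4):
E[Y] = 80.0000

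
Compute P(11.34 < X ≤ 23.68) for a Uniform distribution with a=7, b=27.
0.617000

We have X ~ Uniform(a=7, b=27).

To find P(11.34 < X ≤ 23.68), we use:
P(11.34 < X ≤ 23.68) = P(X ≤ 23.68) - P(X ≤ 11.34)
                 = F(23.68) - F(11.34)
                 = 0.834000 - 0.217000
                 = 0.617000

So there's approximately a 61.7% chance that X falls in this range.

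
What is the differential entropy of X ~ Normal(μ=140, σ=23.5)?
4.5759 nats

We have X ~ Normal(μ=140, σ=23.5).

The differential entropy measures the uncertainty or information content of the distribution.

For a Normal distribution with μ=140, σ=23.5:
h(X) = 4.5759 nats

(In bits, this would be 6.6017 bits.)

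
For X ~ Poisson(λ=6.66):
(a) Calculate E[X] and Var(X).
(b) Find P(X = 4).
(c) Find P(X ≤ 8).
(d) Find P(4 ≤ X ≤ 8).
(a) E[X] = 6.6600, Var(X) = 6.6600
(b) P(X = 4) = 0.105023
(c) P(X ≤ 8) = 0.772223
(d) P(4 ≤ X ≤ 8) = 0.670919

We have X ~ Poisson(λ=6.66).

(a) Moments:
E[X] = 6.6600
Var(X) = 6.6600
σ = √Var(X) = 2.5807

(b) Point probability using PMF:
P(X = 4) = 0.105023

(c) Cumulative probability using CDF:
P(X ≤ 8) = F(8) = 0.772223

(d) Range probability:
P(4 ≤ X ≤ 8) = P(X ≤ 8) - P(X ≤ 3)
                   = F(8) - F(3)
                   = 0.772223 - 0.101303
                   = 0.670919

This means approximately 67.1% of outcomes fall in the interval [4, 8].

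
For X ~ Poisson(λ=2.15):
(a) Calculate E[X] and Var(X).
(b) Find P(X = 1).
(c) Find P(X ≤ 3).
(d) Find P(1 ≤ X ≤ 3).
(a) E[X] = 2.1500, Var(X) = 2.1500
(b) P(X = 1) = 0.250441
(c) P(X ≤ 3) = 0.829093
(d) P(1 ≤ X ≤ 3) = 0.712609

We have X ~ Poisson(λ=2.15).

(a) Moments:
E[X] = 2.1500
Var(X) = 2.1500
σ = √Var(X) = 1.4663

(b) Point probability using PMF:
P(X = 1) = 0.250441

(c) Cumulative probability using CDF:
P(X ≤ 3) = F(3) = 0.829093

(d) Range probability:
P(1 ≤ X ≤ 3) = P(X ≤ 3) - P(X ≤ 0)
                   = F(3) - F(0)
                   = 0.829093 - 0.116484
                   = 0.712609

This means approximately 71.3% of outcomes fall in the interval [1, 3].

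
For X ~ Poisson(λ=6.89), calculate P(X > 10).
0.090897

We have X ~ Poisson(λ=6.89).

P(X > 10) = 1 - P(X ≤ 10)
                = 1 - F(10)
                = 1 - 0.909103
                = 0.090897

So there's approximately a 9.1% chance that X exceeds 10.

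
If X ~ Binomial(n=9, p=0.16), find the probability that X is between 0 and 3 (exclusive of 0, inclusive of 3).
0.749766

We have X ~ Binomial(n=9, p=0.16).

To find P(0 < X ≤ 3), we use:
P(0 < X ≤ 3) = P(X ≤ 3) - P(X ≤ 0)
                 = F(3) - F(0)
                 = 0.957981 - 0.208216
                 = 0.749766

So there's approximately a 75.0% chance that X falls in this range.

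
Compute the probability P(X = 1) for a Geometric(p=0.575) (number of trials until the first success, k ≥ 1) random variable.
0.575000

We have X ~ Geometric(p=0.575) (number of trials until the first success, k ≥ 1).

For a Geometric distribution, the PMF gives us the probability of each outcome.

Using the PMF formula:
P(X = 1) = 0.575000

Rounded to 4 decimal places: 0.5750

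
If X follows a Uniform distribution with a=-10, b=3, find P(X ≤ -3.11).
0.530000

We have X ~ Uniform(a=-10, b=3).

The CDF gives us P(X ≤ k).

Using the CDF:
P(X ≤ -3.11) = 0.530000

This means there's approximately a 53.0% chance that X is at most -3.11.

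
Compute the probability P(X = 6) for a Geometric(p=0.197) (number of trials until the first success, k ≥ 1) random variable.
0.065772

We have X ~ Geometric(p=0.197) (number of trials until the first success, k ≥ 1).

For a Geometric distribution, the PMF gives us the probability of each outcome.

Using the PMF formula:
P(X = 6) = 0.065772

Rounded to 4 decimal places: 0.0658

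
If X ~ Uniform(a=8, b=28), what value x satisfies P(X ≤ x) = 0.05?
9.0000

We have X ~ Uniform(a=8, b=28).

We want to find x such that P(X ≤ x) = 0.05.

This is the 5th percentile, which means 5% of values fall below this point.

Using the inverse CDF (quantile function):
x = F⁻¹(0.05) = 9.0000

Verification: P(X ≤ 9.0000) = 0.05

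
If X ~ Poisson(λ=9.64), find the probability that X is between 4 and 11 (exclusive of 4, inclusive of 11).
0.700050

We have X ~ Poisson(λ=9.64).

To find P(4 < X ≤ 11), we use:
P(4 < X ≤ 11) = P(X ≤ 11) - P(X ≤ 4)
                 = F(11) - F(4)
                 = 0.736897 - 0.036847
                 = 0.700050

So there's approximately a 70.0% chance that X falls in this range.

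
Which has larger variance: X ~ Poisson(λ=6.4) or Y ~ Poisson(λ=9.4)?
Y has larger variance (9.4000 > 6.4000)

Compute the variance for each distribution:

X ~ Poisson(λ=6.4):
Var(X) = 6.4000

Y ~ Poisson(λ=9.4):
Var(Y) = 9.4000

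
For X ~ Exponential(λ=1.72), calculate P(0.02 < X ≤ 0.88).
0.746069

We have X ~ Exponential(λ=1.72).

To find P(0.02 < X ≤ 0.88), we use:
P(0.02 < X ≤ 0.88) = P(X ≤ 0.88) - P(X ≤ 0.02)
                 = F(0.88) - F(0.02)
                 = 0.779884 - 0.033815
                 = 0.746069

So there's approximately a 74.6% chance that X falls in this range.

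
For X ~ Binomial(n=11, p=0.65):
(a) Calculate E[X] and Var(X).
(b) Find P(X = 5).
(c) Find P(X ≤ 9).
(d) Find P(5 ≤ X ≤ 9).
(a) E[X] = 7.1500, Var(X) = 2.5025
(b) P(X = 5) = 0.098541
(c) P(X ≤ 9) = 0.939418
(d) P(5 ≤ X ≤ 9) = 0.889275

We have X ~ Binomial(n=11, p=0.65).

(a) Moments:
E[X] = 7.1500
Var(X) = 2.5025
σ = √Var(X) = 1.5819

(b) Point probability using PMF:
P(X = 5) = 0.098541

(c) Cumulative probability using CDF:
P(X ≤ 9) = F(9) = 0.939418

(d) Range probability:
P(5 ≤ X ≤ 9) = P(X ≤ 9) - P(X ≤ 4)
                   = F(9) - F(4)
                   = 0.939418 - 0.050143
                   = 0.889275

This means approximately 88.9% of outcomes fall in the interval [5, 9].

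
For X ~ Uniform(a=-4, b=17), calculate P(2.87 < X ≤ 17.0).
0.672857

We have X ~ Uniform(a=-4, b=17).

To find P(2.87 < X ≤ 17.0), we use:
P(2.87 < X ≤ 17.0) = P(X ≤ 17.0) - P(X ≤ 2.87)
                 = F(17.0) - F(2.87)
                 = 1.000000 - 0.327143
                 = 0.672857

So there's approximately a 67.3% chance that X falls in this range.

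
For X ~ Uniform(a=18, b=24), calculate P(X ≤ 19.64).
0.273333

We have X ~ Uniform(a=18, b=24).

The CDF gives us P(X ≤ k).

Using the CDF:
P(X ≤ 19.64) = 0.273333

This means there's approximately a 27.3% chance that X is at most 19.64.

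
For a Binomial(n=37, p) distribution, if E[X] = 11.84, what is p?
p = 0.32

For a Binomial(n, p) distribution:
E[X] = n × p

Given n = 37 and E[X] = 11.84:
11.84 = 37 × p
p = 11.84 / 37 = 0.32

Verification: Binomial(37, 0.32) has E[X] = 11.84 ✓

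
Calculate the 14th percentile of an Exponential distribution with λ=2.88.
0.0524

We have X ~ Exponential(λ=2.88).

We want to find x such that P(X ≤ x) = 0.14.

This is the 14th percentile, which means 14% of values fall below this point.

Using the inverse CDF (quantile function):
x = F⁻¹(0.14) = 0.0524

Verification: P(X ≤ 0.0524) = 0.14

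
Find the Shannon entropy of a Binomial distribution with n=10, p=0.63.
1.8374 nats

We have X ~ Binomial(n=10, p=0.63).

The Shannon entropy measures the uncertainty or information content of the distribution.

For a Binomial distribution with n=10, p=0.63:
H(X) = 1.8374 nats

(In bits, this would be 2.6509 bits.)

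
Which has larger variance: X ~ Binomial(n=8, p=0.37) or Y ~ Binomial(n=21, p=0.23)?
Y has larger variance (3.7191 > 1.8648)

Compute the variance for each distribution:

X ~ Binomial(n=8, p=0.37):
Var(X) = 1.8648

Y ~ Binomial(n=21, p=0.23):
Var(Y) = 3.7191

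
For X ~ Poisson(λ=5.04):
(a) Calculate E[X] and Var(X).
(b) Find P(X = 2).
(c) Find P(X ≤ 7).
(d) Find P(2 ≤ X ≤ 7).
(a) E[X] = 5.0400, Var(X) = 5.0400
(b) P(X = 2) = 0.082222
(c) P(X ≤ 7) = 0.862417
(d) P(2 ≤ X ≤ 7) = 0.823316

We have X ~ Poisson(λ=5.04).

(a) Moments:
E[X] = 5.0400
Var(X) = 5.0400
σ = √Var(X) = 2.2450

(b) Point probability using PMF:
P(X = 2) = 0.082222

(c) Cumulative probability using CDF:
P(X ≤ 7) = F(7) = 0.862417

(d) Range probability:
P(2 ≤ X ≤ 7) = P(X ≤ 7) - P(X ≤ 1)
                   = F(7) - F(1)
                   = 0.862417 - 0.039101
                   = 0.823316

This means approximately 82.3% of outcomes fall in the interval [2, 7].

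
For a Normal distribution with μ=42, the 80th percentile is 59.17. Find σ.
σ = 20.4011

For X ~ Normal(μ, σ), the p-th percentile satisfies x = μ + z_p × σ,
where z_p = Φ⁻¹(p) is the standard normal quantile.

Step 1: z_{0.8} = Φ⁻¹(0.8) = 0.8416

Step 2: Solve for σ:
59.17 = 42 + 0.8416 × σ
σ = (59.17 - 42) / 0.8416
σ = 17.17 / 0.8416
σ = 20.4011

Verification: μ + z × σ = 42 + 0.8416 × 20.4011 = 59.17 ✓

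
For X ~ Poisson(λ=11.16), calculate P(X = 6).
0.038188

We have X ~ Poisson(λ=11.16).

For a Poisson distribution, the PMF gives us the probability of each outcome.

Using the PMF formula:
P(X = 6) = 0.038188

Rounded to 4 decimal places: 0.0382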